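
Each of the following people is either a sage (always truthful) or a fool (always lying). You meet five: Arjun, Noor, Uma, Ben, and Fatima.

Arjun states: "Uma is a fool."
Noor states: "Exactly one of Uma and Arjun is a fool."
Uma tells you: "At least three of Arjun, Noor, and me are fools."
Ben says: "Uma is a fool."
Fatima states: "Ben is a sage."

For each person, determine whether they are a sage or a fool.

Consider Arjun. Suppose Arjun is a fool.
Then no assignment of the remaining roles makes every statement match its speaker's type — contradiction.
So Arjun is a sage.
With that fixed, Uma's statement is false, so Uma is a fool.
With that fixed, Ben's statement is true, so Ben is a sage.
With that fixed, Fatima's statement is true, so Fatima is a sage.
With that fixed, Noor's statement is true, so Noor is a sage.

Arjun: sage, Noor: sage, Uma: fool, Ben: sage, Fatima: sage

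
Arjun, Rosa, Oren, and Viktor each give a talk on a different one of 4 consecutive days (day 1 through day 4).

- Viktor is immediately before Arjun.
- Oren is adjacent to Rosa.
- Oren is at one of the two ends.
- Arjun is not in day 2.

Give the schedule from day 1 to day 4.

Oren, Rosa, Viktor, Arjun

From clue 1: Arjun is in {2,3,4}.
From clues 1–2: Arjun is in {2,4}.
From clues 1–4: Oren → day 1, Rosa → day 2, Viktor → day 3, Arjun → day 4.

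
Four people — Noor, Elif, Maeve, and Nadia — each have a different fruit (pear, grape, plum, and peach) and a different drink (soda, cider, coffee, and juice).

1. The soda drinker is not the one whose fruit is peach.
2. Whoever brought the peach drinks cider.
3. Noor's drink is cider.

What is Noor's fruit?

With clues 1–3, grape, pear, and plum are impossible for Noor's fruit.
That leaves peach.

peach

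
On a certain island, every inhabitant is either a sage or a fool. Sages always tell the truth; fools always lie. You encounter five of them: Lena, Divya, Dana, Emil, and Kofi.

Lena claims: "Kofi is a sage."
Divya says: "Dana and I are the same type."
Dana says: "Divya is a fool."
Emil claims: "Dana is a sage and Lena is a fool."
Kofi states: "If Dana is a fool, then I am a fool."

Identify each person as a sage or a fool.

Lena: sage, Divya: fool, Dana: sage, Emil: fool, Kofi: sage

Consider Lena. Suppose Lena is a fool.
Then no assignment of the remaining roles makes every statement match its speaker's type — contradiction.
So Lena is a sage.
With that fixed, Emil's statement is false, so Emil is a fool.
Consider Divya. Suppose Divya is a sage.
Then no assignment of the remaining roles makes every statement match its speaker's type — contradiction.
So Divya is a fool.
With that fixed, Dana's statement is true, so Dana is a sage.
With that fixed, Kofi's statement is true, so Kofi is a sage.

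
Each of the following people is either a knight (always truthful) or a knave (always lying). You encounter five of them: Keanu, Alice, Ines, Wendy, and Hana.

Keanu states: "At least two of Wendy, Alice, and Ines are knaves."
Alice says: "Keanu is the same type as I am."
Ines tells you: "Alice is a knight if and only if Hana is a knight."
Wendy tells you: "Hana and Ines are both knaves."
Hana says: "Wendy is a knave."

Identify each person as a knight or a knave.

Keanu: knight, Alice: knave, Ines: knave, Wendy: knave, Hana: knight

Consider Keanu. Suppose Keanu is a knave.
Then whichever role Alice has, Alice's statement has the wrong truth value — contradiction.
So Keanu is a knight.
Consider Alice. Suppose Alice is a knight.
Then no assignment of the remaining roles makes every statement match its speaker's type — contradiction.
So Alice is a knave.
Consider Ines. Suppose Ines is a knight.
Then no assignment of the remaining roles makes every statement match its speaker's type — contradiction.
So Ines is a knave.
Consider Wendy. Suppose Wendy is a knight.
Then no assignment of the remaining roles makes every statement match its speaker's type — contradiction.
So Wendy is a knave.
With that fixed, Hana's statement is true, so Hana is a knight.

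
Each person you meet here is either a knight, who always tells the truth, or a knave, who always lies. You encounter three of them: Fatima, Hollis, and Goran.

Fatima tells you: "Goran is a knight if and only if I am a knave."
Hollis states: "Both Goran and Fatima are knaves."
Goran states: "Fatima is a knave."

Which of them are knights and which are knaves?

Consider Fatima. Suppose Fatima is a knave.
Then no assignment of the remaining roles makes every statement match its speaker's type — contradiction.
So Fatima is a knight.
With that fixed, Hollis's statement is false, so Hollis is a knave.
With that fixed, Goran's statement is false, so Goran is a knave.

Fatima: knight, Hollis: knave, Goran: knave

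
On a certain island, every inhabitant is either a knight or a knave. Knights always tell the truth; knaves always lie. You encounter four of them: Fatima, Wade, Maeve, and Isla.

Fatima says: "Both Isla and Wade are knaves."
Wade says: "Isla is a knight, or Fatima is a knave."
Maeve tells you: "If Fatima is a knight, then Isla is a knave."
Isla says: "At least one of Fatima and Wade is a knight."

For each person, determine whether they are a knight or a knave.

Fatima: knave, Wade: knight, Maeve: knight, Isla: knight

Consider Fatima. Suppose Fatima is a knight.
Then no assignment of the remaining roles makes every statement match its speaker's type — contradiction.
So Fatima is a knave.
With that fixed, Wade's statement is true, so Wade is a knight.
With that fixed, Maeve's statement is true, so Maeve is a knight.
With that fixed, Isla's statement is true, so Isla is a knight.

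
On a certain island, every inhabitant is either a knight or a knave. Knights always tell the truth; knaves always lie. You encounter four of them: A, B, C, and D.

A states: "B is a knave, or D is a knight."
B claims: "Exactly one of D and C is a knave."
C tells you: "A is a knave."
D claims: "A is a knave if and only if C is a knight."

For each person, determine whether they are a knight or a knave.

Consider A. Suppose A is a knave.
Then no assignment of the remaining roles makes every statement match its speaker's type — contradiction.
So A is a knight.
With that fixed, C's statement is false, so C is a knave.
With that fixed, D's statement is true, so D is a knight.
With that fixed, B's statement is true, so B is a knight.

A: knight, B: knight, C: knave, D: knight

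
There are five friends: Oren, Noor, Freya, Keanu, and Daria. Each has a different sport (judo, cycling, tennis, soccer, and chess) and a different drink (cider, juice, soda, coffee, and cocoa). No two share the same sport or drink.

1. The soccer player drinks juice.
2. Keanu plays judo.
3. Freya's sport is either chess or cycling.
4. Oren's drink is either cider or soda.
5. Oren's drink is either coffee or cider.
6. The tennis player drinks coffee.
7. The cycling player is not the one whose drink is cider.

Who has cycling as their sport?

Freya

With clues 1–2, Keanu is impossible for the one with sport cycling.
With clues 1–6, Daria and Noor are impossible for the one with sport cycling.
With clues 1–7, Oren is impossible for the one with sport cycling.
That leaves Freya.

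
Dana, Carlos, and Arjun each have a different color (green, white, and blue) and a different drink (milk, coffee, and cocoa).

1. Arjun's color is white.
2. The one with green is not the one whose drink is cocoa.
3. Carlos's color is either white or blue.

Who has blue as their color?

Carlos

Clue 1 rules out Arjun for the one with color blue.
With clues 1–3, Dana is impossible for the one with color blue.
That leaves Carlos.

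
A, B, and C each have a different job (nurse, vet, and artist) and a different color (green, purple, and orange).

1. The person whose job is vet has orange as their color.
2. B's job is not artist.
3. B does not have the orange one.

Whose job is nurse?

B

With clues 1–3, A and C are impossible for the one with job nurse.
That leaves B.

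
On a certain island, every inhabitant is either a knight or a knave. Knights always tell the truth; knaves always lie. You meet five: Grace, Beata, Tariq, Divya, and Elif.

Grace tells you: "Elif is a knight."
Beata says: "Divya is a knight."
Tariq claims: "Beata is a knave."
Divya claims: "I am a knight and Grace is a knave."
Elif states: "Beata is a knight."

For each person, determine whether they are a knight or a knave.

Consider Grace. Suppose Grace is a knight.
Then no assignment of the remaining roles makes every statement match its speaker's type — contradiction.
So Grace is a knave.
Consider Beata. Suppose Beata is a knight.
Then no assignment of the remaining roles makes every statement match its speaker's type — contradiction.
So Beata is a knave.
With that fixed, Tariq's statement is true, so Tariq is a knight.
With that fixed, Elif's statement is false, so Elif is a knave.
Consider Divya. Suppose Divya is a knight.
Then Beata's statement comes out true, contradicting Beata being a knave.
So Divya is a knave.

Grace: knave, Beata: knave, Tariq: knight, Divya: knave, Elif: knave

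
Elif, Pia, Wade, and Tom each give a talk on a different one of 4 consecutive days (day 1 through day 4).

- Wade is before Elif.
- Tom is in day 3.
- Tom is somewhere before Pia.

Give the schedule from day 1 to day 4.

Wade, Elif, Tom, Pia

From clue 1: Elif is in {2,3,4}.
From clues 1–2: Tom → day 3.
From clues 1–3: Wade → day 1, Elif → day 2, Pia → day 4.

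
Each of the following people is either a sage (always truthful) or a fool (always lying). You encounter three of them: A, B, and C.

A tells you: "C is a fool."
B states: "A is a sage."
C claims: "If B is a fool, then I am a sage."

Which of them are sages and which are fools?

Consider A. Suppose A is a sage.
Then no assignment of the remaining roles makes every statement match its speaker's type — contradiction.
So A is a fool.
With that fixed, B's statement is false, so B is a fool.
Consider C. Suppose C is a fool.
Then A's statement comes out true, contradicting A being a fool.
So C is a sage.

A: fool, B: fool, C: sage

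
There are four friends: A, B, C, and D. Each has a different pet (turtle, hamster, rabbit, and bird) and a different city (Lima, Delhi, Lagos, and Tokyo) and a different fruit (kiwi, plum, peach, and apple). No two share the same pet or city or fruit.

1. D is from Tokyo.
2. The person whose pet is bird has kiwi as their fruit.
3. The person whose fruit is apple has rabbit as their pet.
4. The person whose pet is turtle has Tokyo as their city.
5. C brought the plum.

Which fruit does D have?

With clues 1–4, apple and kiwi are impossible for D's fruit.
With clues 1–5, plum is impossible for D's fruit.
That leaves peach.

peach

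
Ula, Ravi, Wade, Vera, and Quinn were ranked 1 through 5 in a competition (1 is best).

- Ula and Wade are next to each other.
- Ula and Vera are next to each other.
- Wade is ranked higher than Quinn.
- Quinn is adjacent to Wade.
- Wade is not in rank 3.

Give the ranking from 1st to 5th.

From clues 1–2: Ula is in {2,3,4}.
From clues 1–3: Ula is in {2,3}.
From clues 1–5: Ravi → rank 1, Vera → rank 2, Ula → rank 3, Wade → rank 4, Quinn → rank 5.

Ravi, Vera, Ula, Wade, Quinn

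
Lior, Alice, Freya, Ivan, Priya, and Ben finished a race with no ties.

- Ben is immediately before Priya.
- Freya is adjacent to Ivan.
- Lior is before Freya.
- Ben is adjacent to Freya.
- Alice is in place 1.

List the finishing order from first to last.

From clue 1: Priya is in {2,3,4,5,6}.
From clues 1–3: Lior is in {1,2,3,4}.
From clues 1–4: Lior is in {1,2}.
From clues 1–5: Alice → place 1, Lior → place 2, Ivan → place 3, Freya → place 4, Ben → place 5, Priya → place 6.

Alice, Lior, Ivan, Freya, Ben, Priya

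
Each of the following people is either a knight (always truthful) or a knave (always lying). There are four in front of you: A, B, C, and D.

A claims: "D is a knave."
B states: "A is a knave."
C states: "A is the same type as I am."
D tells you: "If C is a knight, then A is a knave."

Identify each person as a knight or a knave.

Consider A. Suppose A is a knave.
Then whichever role C has, C's statement has the wrong truth value — contradiction.
So A is a knight.
With that fixed, B's statement is false, so B is a knave.
Consider C. Suppose C is a knave.
Then no assignment of the remaining roles makes every statement match its speaker's type — contradiction.
So C is a knight.
With that fixed, D's statement is false, so D is a knave.

A: knight, B: knave, C: knight, D: knave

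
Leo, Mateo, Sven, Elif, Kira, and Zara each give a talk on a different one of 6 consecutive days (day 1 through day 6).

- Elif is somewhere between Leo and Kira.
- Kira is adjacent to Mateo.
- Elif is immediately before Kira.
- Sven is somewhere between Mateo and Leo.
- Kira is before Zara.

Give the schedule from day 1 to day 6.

From clue 1: Elif is in {2,3,4,5}.
From clues 1–3: Leo is in {1,2,3}.
From clues 1–4: Leo is in {1,2}.
From clues 1–5: Leo → day 1, Sven → day 2, Elif → day 3, Kira → day 4, Mateo → day 5, Zara → day 6.

Leo, Sven, Elif, Kira, Mateo, Zara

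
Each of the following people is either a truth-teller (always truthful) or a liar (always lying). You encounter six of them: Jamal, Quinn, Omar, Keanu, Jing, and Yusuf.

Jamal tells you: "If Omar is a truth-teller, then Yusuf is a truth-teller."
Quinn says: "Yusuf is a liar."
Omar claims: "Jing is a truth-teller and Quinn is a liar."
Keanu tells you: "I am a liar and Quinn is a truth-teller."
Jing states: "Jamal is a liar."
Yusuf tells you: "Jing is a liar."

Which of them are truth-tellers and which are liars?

Consider Jamal. Suppose Jamal is a liar.
Then no assignment of the remaining roles makes every statement match its speaker's type — contradiction.
So Jamal is a truth-teller.
With that fixed, Jing's statement is false, so Jing is a liar.
With that fixed, Yusuf's statement is true, so Yusuf is a truth-teller.
With that fixed, Quinn's statement is false, so Quinn is a liar.
With that fixed, Omar's statement is false, so Omar is a liar.
With that fixed, Keanu's statement is false, so Keanu is a liar.

Jamal: truth-teller, Quinn: liar, Omar: liar, Keanu: liar, Jing: liar, Yusuf: truth-teller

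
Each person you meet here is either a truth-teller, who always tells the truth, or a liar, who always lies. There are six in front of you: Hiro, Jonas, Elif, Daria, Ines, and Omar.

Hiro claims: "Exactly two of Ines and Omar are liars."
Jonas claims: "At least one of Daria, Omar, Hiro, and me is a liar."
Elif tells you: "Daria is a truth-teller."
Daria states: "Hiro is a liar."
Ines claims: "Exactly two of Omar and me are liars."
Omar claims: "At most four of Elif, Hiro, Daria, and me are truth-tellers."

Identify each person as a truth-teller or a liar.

Regardless of anyone's role, Omar's statement is true, so Omar is a truth-teller.
With that fixed, Hiro's statement is false, so Hiro is a liar.
With that fixed, Jonas's statement is true, so Jonas is a truth-teller.
With that fixed, Daria's statement is true, so Daria is a truth-teller.
With that fixed, Ines's statement is false, so Ines is a liar.
With that fixed, Elif's statement is true, so Elif is a truth-teller.

Hiro: liar, Jonas: truth-teller, Elif: truth-teller, Daria: truth-teller, Ines: liar, Omar: truth-teller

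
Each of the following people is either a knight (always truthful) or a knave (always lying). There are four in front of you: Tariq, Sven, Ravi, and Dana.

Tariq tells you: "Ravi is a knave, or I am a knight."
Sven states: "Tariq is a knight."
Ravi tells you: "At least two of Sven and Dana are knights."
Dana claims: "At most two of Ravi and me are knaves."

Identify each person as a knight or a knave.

Tariq: knight, Sven: knight, Ravi: knight, Dana: knight

Regardless of anyone's role, Dana's statement is true, so Dana is a knight.
Consider Tariq. Suppose Tariq is a knave.
Then no assignment of the remaining roles makes every statement match its speaker's type — contradiction.
So Tariq is a knight.
With that fixed, Sven's statement is true, so Sven is a knight.
With that fixed, Ravi's statement is true, so Ravi is a knight.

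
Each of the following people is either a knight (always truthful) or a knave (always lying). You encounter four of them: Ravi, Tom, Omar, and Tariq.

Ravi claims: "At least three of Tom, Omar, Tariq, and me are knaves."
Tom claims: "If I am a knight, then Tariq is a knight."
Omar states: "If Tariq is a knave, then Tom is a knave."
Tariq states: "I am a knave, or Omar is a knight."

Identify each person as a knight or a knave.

Consider Ravi. Suppose Ravi is a knight.
Then no assignment of the remaining roles makes every statement match its speaker's type — contradiction.
So Ravi is a knave.
Consider Tom. Suppose Tom is a knave.
Then Tom's own statement would have to be false, but it can't be — contradiction.
So Tom is a knight.
Consider Omar. Suppose Omar is a knave.
Then whichever role Tariq has, Tariq's statement has the wrong truth value — contradiction.
So Omar is a knight.
With that fixed, Tariq's statement is true, so Tariq is a knight.

Ravi: knave, Tom: knight, Omar: knight, Tariq: knight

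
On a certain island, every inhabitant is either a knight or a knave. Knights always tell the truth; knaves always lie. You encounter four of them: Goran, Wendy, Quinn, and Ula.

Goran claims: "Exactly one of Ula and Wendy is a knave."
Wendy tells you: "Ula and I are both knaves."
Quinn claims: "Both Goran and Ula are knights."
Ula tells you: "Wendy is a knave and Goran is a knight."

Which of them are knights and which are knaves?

Consider Goran. Suppose Goran is a knave.
Then no assignment of the remaining roles makes every statement match its speaker's type — contradiction.
So Goran is a knight.
Consider Wendy. Suppose Wendy is a knight.
Then Wendy's own statement would have to be true, but it can't be — contradiction.
So Wendy is a knave.
With that fixed, Ula's statement is true, so Ula is a knight.
With that fixed, Quinn's statement is true, so Quinn is a knight.

Goran: knight, Wendy: knave, Quinn: knight, Ula: knight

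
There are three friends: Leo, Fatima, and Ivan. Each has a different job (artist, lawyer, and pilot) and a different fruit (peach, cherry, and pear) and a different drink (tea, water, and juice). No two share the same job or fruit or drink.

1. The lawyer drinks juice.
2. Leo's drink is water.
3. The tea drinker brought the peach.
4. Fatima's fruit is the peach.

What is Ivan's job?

With clues 1–4, artist and pilot are impossible for Ivan's job.
That leaves lawyer.

lawyer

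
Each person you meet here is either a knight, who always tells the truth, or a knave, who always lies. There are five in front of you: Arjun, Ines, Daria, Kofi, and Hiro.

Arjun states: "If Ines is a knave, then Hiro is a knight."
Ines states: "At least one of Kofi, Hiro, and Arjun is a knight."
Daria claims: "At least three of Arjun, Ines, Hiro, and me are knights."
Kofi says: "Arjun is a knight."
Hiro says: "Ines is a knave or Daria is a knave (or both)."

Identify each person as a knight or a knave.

Consider Arjun. Suppose Arjun is a knave.
Then no assignment of the remaining roles makes every statement match its speaker's type — contradiction.
So Arjun is a knight.
With that fixed, Ines's statement is true, so Ines is a knight.
With that fixed, Kofi's statement is true, so Kofi is a knight.
Consider Daria. Suppose Daria is a knave.
Then no assignment of the remaining roles makes every statement match its speaker's type — contradiction.
So Daria is a knight.
With that fixed, Hiro's statement is false, so Hiro is a knave.

Arjun: knight, Ines: knight, Daria: knight, Kofi: knight, Hiro: knave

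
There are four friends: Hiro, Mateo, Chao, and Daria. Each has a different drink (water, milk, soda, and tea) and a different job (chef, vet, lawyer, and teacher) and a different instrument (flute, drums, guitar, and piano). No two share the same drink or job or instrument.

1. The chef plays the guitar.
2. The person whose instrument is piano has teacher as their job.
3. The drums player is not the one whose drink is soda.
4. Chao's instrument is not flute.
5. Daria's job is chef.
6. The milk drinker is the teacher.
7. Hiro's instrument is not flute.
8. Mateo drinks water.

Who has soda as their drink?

With clues 1–6, Chao is impossible for the one with drink soda.
With clues 1–7, Hiro is impossible for the one with drink soda.
With clues 1–8, Mateo is impossible for the one with drink soda.
That leaves Daria.

Daria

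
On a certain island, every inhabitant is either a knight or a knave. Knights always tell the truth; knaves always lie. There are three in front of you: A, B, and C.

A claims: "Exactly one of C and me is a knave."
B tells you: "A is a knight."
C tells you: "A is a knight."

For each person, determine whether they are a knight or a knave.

A: knave, B: knave, C: knave

Consider A. Suppose A is a knight.
Then no assignment of the remaining roles makes every statement match its speaker's type — contradiction.
So A is a knave.
With that fixed, B's statement is false, so B is a knave.
With that fixed, C's statement is false, so C is a knave.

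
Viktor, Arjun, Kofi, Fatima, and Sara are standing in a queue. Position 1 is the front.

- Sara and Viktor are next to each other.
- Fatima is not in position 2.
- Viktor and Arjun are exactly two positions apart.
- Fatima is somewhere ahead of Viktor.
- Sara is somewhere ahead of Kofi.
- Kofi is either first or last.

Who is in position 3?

Sara

With clues 1–5, Arjun, Fatima, and Kofi are ruled out for position 3.
With clues 1–6, Viktor is ruled out for position 3.
So position 3 is Sara.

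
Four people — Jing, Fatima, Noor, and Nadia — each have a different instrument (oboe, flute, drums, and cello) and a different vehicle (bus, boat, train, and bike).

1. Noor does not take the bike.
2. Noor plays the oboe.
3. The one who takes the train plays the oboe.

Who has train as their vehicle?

With clues 1–3, Fatima, Jing, and Nadia are impossible for the one with vehicle train.
That leaves Noor.

Noor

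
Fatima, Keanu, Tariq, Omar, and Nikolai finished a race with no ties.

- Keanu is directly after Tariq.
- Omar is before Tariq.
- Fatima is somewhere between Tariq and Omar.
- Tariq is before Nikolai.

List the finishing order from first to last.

Omar, Fatima, Tariq, Keanu, Nikolai

From clue 1: Keanu is in {2,3,4,5}.
From clues 1–2: Keanu is in {3,4,5}.
From clues 1–3: Fatima is in {2,3}.
From clues 1–4: Omar → place 1, Fatima → place 2, Tariq → place 3, Keanu → place 4, Nikolai → place 5.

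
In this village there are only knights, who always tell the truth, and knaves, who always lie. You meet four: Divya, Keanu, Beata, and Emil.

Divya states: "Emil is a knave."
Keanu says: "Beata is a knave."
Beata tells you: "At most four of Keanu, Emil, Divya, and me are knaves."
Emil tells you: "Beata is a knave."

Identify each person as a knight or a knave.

Divya: knight, Keanu: knave, Beata: knight, Emil: knave

Regardless of anyone's role, Beata's statement is true, so Beata is a knight.
With that fixed, Emil's statement is false, so Emil is a knave.
With that fixed, Divya's statement is true, so Divya is a knight.
With that fixed, Keanu's statement is false, so Keanu is a knave.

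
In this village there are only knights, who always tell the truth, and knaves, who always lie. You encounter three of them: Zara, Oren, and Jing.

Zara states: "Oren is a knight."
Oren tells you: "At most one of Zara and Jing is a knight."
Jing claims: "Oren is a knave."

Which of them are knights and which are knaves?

Consider Zara. Suppose Zara is a knave.
Then no assignment of the remaining roles makes every statement match its speaker's type — contradiction.
So Zara is a knight.
Consider Oren. Suppose Oren is a knave.
Then Zara's statement comes out false, contradicting Zara being a knight.
So Oren is a knight.
With that fixed, Jing's statement is false, so Jing is a knave.

Zara: knight, Oren: knight, Jing: knave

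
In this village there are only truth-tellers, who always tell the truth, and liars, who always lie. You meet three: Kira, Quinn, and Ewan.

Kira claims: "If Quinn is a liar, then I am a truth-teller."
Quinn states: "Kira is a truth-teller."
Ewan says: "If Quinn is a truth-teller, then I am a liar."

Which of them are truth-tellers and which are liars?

Kira: liar, Quinn: liar, Ewan: truth-teller

Consider Kira. Suppose Kira is a truth-teller.
Then no assignment of the remaining roles makes every statement match its speaker's type — contradiction.
So Kira is a liar.
With that fixed, Quinn's statement is false, so Quinn is a liar.
With that fixed, Ewan's statement is true, so Ewan is a truth-teller.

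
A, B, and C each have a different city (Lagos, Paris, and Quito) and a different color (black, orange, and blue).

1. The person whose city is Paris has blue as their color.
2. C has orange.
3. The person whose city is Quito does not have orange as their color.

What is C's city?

With clues 1–2, Paris is impossible for C's city.
With clues 1–3, Quito is impossible for C's city.
That leaves Lagos.

Lagos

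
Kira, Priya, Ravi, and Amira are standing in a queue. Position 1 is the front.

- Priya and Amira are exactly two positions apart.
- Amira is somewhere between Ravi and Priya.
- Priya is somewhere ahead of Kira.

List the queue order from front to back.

From clues 1–2: Kira is in {2,3}.
From clues 1–3: Priya → position 1, Kira → position 2, Amira → position 3, Ravi → position 4.

Priya, Kira, Amira, Ravi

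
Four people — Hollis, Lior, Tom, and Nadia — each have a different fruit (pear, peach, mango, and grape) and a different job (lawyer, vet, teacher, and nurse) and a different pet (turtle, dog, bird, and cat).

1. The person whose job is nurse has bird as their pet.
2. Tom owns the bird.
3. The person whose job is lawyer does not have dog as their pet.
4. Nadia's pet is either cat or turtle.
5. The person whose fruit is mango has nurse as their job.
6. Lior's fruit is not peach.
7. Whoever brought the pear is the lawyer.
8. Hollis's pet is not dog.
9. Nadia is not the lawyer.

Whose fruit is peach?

With clues 1–5, Tom is impossible for the one with fruit peach.
With clues 1–6, Lior is impossible for the one with fruit peach.
With clues 1–9, Hollis is impossible for the one with fruit peach.
That leaves Nadia.

Nadia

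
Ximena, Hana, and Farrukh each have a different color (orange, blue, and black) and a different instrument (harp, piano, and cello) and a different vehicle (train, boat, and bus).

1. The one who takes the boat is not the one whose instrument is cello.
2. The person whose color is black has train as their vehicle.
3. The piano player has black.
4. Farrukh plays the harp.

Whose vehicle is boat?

With clues 1–4, Hana and Ximena are impossible for the one with vehicle boat.
That leaves Farrukh.

Farrukh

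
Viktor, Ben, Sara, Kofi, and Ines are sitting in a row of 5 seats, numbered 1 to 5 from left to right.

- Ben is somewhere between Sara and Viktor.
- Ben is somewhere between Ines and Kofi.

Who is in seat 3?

Ben

With clues 1–2, Ines, Kofi, Sara, and Viktor are ruled out for seat 3.
So seat 3 is Ben.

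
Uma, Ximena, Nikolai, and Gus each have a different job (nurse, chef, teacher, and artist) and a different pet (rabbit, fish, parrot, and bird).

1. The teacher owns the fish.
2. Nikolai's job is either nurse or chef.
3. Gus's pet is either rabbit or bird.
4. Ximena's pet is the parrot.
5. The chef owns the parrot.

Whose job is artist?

With clues 1–2, Nikolai is impossible for the one with job artist.
With clues 1–4, Uma is impossible for the one with job artist.
With clues 1–5, Ximena is impossible for the one with job artist.
That leaves Gus.

Gus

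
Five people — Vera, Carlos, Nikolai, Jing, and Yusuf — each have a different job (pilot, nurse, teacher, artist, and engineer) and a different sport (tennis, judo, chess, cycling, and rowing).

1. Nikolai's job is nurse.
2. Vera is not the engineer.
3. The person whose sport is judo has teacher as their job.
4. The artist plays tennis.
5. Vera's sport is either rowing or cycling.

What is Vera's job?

pilot

Clue 1 rules out nurse for Vera's job.
With clues 1–2, engineer is impossible for Vera's job.
With clues 1–5, artist and teacher are impossible for Vera's job.
That leaves pilot.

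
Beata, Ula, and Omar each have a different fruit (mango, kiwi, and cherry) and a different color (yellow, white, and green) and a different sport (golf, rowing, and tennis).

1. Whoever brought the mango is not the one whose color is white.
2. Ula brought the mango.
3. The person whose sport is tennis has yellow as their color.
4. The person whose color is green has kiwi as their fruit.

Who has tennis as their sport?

Ula

With clues 1–4, Beata and Omar are impossible for the one with sport tennis.
That leaves Ula.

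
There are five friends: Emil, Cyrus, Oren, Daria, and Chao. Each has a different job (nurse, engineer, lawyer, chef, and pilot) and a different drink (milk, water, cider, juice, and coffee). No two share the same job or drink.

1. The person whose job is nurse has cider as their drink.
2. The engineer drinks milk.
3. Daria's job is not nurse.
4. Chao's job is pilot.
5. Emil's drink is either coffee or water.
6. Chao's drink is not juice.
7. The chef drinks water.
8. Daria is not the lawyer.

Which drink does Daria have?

With clues 1–3, cider is impossible for Daria's drink.
With clues 1–6, coffee and water are impossible for Daria's drink.
With clues 1–8, juice is impossible for Daria's drink.
That leaves milk.

milk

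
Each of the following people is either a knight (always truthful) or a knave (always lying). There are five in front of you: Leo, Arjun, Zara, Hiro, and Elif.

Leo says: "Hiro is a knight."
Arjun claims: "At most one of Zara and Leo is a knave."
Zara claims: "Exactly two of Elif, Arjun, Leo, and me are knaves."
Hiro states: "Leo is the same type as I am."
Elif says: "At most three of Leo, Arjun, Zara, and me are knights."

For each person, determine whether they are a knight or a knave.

Leo: knight, Arjun: knight, Zara: knave, Hiro: knight, Elif: knight

Consider Leo. Suppose Leo is a knave.
Then whichever role Hiro has, Hiro's statement has the wrong truth value — contradiction.
So Leo is a knight.
With that fixed, Arjun's statement is true, so Arjun is a knight.
Consider Zara. Suppose Zara is a knight.
Then Zara's own statement would have to be true, but it can't be — contradiction.
So Zara is a knave.
With that fixed, Elif's statement is true, so Elif is a knight.
Consider Hiro. Suppose Hiro is a knave.
Then Leo's statement comes out false, contradicting Leo being a knight.
So Hiro is a knight.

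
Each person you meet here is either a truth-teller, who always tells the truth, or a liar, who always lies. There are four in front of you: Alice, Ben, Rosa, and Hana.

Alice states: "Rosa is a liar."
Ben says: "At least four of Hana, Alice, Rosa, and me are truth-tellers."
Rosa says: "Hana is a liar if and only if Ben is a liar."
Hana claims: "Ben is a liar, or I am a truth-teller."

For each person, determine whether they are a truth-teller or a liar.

Alice: truth-teller, Ben: liar, Rosa: liar, Hana: truth-teller

Consider Alice. Suppose Alice is a liar.
Then no assignment of the remaining roles makes every statement match its speaker's type — contradiction.
So Alice is a truth-teller.
Consider Ben. Suppose Ben is a truth-teller.
Then no assignment of the remaining roles makes every statement match its speaker's type — contradiction.
So Ben is a liar.
With that fixed, Hana's statement is true, so Hana is a truth-teller.
With that fixed, Rosa's statement is false, so Rosa is a liar.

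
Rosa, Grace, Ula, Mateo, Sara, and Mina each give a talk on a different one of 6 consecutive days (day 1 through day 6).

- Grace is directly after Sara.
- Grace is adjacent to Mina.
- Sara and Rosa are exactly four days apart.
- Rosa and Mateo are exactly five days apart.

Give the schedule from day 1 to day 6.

Mateo, Sara, Grace, Mina, Ula, Rosa

From clue 1: Grace is in {2,3,4,5,6}.
From clues 1–2: Grace is in {2,3,4,5}.
From clues 1–3: Rosa is in {5,6}.
From clues 1–4: Mateo → day 1, Sara → day 2, Grace → day 3, Mina → day 4, Ula → day 5, Rosa → day 6.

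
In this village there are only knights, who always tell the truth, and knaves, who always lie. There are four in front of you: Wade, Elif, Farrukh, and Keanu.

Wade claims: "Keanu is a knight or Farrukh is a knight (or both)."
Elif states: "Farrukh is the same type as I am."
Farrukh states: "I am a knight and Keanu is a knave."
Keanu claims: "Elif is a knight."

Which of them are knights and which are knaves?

Consider Wade. Suppose Wade is a knave.
Then no assignment of the remaining roles makes every statement match its speaker's type — contradiction.
So Wade is a knight.
Consider Elif. Suppose Elif is a knight.
Then no assignment of the remaining roles makes every statement match its speaker's type — contradiction.
So Elif is a knave.
With that fixed, Keanu's statement is false, so Keanu is a knave.
Consider Farrukh. Suppose Farrukh is a knave.
Then Wade's statement comes out false, contradicting Wade being a knight.
So Farrukh is a knight.

Wade: knight, Elif: knave, Farrukh: knight, Keanu: knave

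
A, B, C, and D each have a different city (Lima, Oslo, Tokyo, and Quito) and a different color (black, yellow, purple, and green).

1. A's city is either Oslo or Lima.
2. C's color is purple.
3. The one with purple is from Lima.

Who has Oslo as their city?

A

With clues 1–3, B, C, and D are impossible for the one with city Oslo.
That leaves A.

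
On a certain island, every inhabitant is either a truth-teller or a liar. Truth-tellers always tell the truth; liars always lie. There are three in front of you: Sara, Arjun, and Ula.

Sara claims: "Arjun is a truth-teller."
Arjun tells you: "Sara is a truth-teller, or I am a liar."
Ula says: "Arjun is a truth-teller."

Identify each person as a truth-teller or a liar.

Sara: truth-teller, Arjun: truth-teller, Ula: truth-teller

Consider Sara. Suppose Sara is a liar.
Then whichever role Arjun has, Arjun's statement has the wrong truth value — contradiction.
So Sara is a truth-teller.
With that fixed, Arjun's statement is true, so Arjun is a truth-teller.
With that fixed, Ula's statement is true, so Ula is a truth-teller.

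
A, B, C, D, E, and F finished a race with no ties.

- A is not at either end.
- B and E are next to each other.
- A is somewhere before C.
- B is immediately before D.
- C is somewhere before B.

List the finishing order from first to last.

F, A, C, E, B, D

From clue 1: A is in {2,3,4,5}.
From clues 1–4: A is in {2,4,5}.
From clues 1–5: F → place 1, A → place 2, C → place 3, E → place 4, B → place 5, D → place 6.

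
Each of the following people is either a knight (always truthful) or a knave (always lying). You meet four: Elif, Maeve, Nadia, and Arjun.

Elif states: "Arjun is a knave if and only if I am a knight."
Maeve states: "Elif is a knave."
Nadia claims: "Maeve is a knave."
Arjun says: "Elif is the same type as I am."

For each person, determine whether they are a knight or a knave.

Elif: knight, Maeve: knave, Nadia: knight, Arjun: knave

Consider Elif. Suppose Elif is a knave.
Then whichever role Arjun has, Arjun's statement has the wrong truth value — contradiction.
So Elif is a knight.
With that fixed, Maeve's statement is false, so Maeve is a knave.
With that fixed, Nadia's statement is true, so Nadia is a knight.
Consider Arjun. Suppose Arjun is a knight.
Then Elif's statement comes out false, contradicting Elif being a knight.
So Arjun is a knave.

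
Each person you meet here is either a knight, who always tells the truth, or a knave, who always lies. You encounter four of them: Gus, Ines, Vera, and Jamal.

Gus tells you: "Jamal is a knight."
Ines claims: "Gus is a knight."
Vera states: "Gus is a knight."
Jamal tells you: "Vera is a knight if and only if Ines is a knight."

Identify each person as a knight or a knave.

Consider Gus. Suppose Gus is a knave.
Then no assignment of the remaining roles makes every statement match its speaker's type — contradiction.
So Gus is a knight.
With that fixed, Ines's statement is true, so Ines is a knight.
With that fixed, Vera's statement is true, so Vera is a knight.
With that fixed, Jamal's statement is true, so Jamal is a knight.

Gus: knight, Ines: knight, Vera: knight, Jamal: knight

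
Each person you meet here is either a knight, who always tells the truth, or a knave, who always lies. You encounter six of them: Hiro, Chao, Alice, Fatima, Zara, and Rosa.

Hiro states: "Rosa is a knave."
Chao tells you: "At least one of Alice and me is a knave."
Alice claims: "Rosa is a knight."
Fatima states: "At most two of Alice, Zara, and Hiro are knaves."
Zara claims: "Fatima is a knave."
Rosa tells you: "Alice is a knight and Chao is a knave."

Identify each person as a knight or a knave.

Consider Hiro. Suppose Hiro is a knave.
Then no assignment of the remaining roles makes every statement match its speaker's type — contradiction.
So Hiro is a knight.
With that fixed, Fatima's statement is true, so Fatima is a knight.
With that fixed, Zara's statement is false, so Zara is a knave.
Consider Chao. Suppose Chao is a knave.
Then Chao's own statement would have to be false, but it can't be — contradiction.
So Chao is a knight.
With that fixed, Rosa's statement is false, so Rosa is a knave.
With that fixed, Alice's statement is false, so Alice is a knave.

Hiro: knight, Chao: knight, Alice: knave, Fatima: knight, Zara: knave, Rosa: knave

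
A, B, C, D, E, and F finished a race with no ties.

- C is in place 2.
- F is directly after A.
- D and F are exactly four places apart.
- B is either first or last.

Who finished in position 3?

E

With clue 1, C is ruled out for place 3.
With clues 1–2, F is ruled out for place 3.
With clues 1–3, A and D are ruled out for place 3.
With clues 1–4, B is ruled out for place 3.
So place 3 is E.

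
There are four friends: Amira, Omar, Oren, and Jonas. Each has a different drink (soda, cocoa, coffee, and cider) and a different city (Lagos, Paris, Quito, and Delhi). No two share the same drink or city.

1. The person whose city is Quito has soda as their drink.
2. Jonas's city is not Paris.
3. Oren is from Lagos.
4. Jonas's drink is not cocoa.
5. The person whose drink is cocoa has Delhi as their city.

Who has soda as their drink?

Jonas

With clues 1–3, Oren is impossible for the one with drink soda.
With clues 1–5, Amira and Omar are impossible for the one with drink soda.
That leaves Jonas.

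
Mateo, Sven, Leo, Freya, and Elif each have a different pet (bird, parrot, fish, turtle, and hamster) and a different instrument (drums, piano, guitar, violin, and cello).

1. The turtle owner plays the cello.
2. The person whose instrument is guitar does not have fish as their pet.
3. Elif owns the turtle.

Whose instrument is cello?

With clues 1–3, Freya, Leo, Mateo, and Sven are impossible for the one with instrument cello.
That leaves Elif.

Elif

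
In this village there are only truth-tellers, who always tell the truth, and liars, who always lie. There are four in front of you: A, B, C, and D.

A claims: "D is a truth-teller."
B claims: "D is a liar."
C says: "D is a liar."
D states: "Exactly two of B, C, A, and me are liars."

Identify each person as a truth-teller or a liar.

Consider A. Suppose A is a liar.
Then no assignment of the remaining roles makes every statement match its speaker's type — contradiction.
So A is a truth-teller.
Consider B. Suppose B is a truth-teller.
Then no assignment of the remaining roles makes every statement match its speaker's type — contradiction.
So B is a liar.
Consider C. Suppose C is a truth-teller.
Then whichever role D has, D's statement has the wrong truth value — contradiction.
So C is a liar.
Consider D. Suppose D is a liar.
Then A's statement comes out false, contradicting A being a truth-teller.
So D is a truth-teller.

A: truth-teller, B: liar, C: liar, D: truth-teller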